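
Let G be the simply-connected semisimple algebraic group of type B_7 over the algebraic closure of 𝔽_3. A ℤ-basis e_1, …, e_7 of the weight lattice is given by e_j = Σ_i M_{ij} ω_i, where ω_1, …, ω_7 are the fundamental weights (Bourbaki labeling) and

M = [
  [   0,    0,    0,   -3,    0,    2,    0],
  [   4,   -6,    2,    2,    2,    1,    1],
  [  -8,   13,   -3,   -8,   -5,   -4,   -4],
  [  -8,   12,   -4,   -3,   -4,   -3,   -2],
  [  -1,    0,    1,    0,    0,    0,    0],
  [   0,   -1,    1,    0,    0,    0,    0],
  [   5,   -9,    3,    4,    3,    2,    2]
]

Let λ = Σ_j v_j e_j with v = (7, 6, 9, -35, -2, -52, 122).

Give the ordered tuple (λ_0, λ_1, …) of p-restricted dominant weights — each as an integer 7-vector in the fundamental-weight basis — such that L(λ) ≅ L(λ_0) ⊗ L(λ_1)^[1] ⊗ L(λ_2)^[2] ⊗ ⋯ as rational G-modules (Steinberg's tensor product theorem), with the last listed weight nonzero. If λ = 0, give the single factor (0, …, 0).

((1, 0, 2, 2, 2, 0, 2), (0, 2, 1, 1, 0, 1, 0))

ω-coordinates c = M·v, v = (7, 6, 9, -35, -2, -52, 122):
  c_1 = 0·7 + 0·6 + 0·9 + (-3)·(-35) + (0)·(-2) + (2)·(-52) + 0·122 = 1
  c_2 = 4·7 + (-6)·(6) + 2·9 + (2)·(-35) + (2)·(-2) + (1)·(-52) + 1·122 = 6
  c_3 = (-8)·(7) + 13·6 + (-3)·(9) + (-8)·(-35) + (-5)·(-2) + (-4)·(-52) + (-4)·(122) = 5
  c_4 = (-8)·(7) + 12·6 + (-4)·(9) + (-3)·(-35) + (-4)·(-2) + (-3)·(-52) + (-2)·(122) = 5
  c_5 = (-1)·(7) + 0·6 + 1·9 + (0)·(-35) + (0)·(-2) + (0)·(-52) + 0·122 = 2
  c_6 = 0·7 + (-1)·(6) + 1·9 + (0)·(-35) + (0)·(-2) + (0)·(-52) + 0·122 = 3
  c_7 = 5·7 + (-9)·(6) + 3·9 + (4)·(-35) + (3)·(-2) + (2)·(-52) + 2·122 = 2
Base-3 expansion of each c_i:
  c_1 = 1 = 1·3^0
  c_2 = 6 = 0·3^0 + 2·3^1
  c_3 = 5 = 2·3^0 + 1·3^1
  c_4 = 5 = 2·3^0 + 1·3^1
  c_5 = 2 = 2·3^0
  c_6 = 3 = 0·3^0 + 1·3^1
  c_7 = 2 = 2·3^0
λ_0 = (1, 0, 2, 2, 2, 0, 2)
λ_1 = (0, 2, 1, 1, 0, 1, 0)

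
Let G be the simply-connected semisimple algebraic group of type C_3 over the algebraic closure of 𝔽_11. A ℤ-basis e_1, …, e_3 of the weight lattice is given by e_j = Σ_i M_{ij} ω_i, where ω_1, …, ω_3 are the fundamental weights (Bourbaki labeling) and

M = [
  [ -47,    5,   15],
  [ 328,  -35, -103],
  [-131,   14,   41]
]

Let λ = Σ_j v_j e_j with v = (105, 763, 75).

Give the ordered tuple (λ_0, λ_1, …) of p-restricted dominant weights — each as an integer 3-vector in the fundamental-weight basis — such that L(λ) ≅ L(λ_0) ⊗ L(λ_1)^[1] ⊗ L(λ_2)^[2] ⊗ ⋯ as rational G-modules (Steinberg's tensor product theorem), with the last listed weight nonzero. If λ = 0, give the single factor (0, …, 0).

Converting to the ω-basis (c_i = row i of M dotted with v = (105, 763, 75)):
  c_1 = (-47)·(105) + (5)·(763) + (15)·(75) = 5
  c_2 = (328)·(105) + (-35)·(763) + (-103)·(75) = 10
  c_3 = (-131)·(105) + (14)·(763) + (41)·(75) = 2
Base-11 expansion of each c_i:
  c_1 = 5 = 5·11^0
  c_2 = 10 = 10·11^0
  c_3 = 2 = 2·11^0
λ_0 = (5, 10, 2)

((5, 10, 2),)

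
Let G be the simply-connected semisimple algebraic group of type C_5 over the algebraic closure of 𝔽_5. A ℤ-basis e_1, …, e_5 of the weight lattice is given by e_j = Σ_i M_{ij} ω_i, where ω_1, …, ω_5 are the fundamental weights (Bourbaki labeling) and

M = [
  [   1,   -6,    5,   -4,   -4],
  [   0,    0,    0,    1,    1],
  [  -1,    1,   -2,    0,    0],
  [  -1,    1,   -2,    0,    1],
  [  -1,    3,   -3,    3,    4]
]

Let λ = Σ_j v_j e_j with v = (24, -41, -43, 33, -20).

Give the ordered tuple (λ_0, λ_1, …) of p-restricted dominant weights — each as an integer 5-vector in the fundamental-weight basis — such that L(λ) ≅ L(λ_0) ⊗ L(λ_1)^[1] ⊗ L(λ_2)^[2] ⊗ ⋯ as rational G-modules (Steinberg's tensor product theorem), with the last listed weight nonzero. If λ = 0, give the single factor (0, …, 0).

((3, 3, 1, 1, 1), (0, 2, 4, 0, 0))

Converting to the ω-basis (c_i = row i of M dotted with v = (24, -41, -43, 33, -20)):
  c_1 = 1·24 + (-6)·(-41) + (5)·(-43) + (-4)·(33) + (-4)·(-20) = 3
  c_2 = 0·24 + (0)·(-41) + (0)·(-43) + 1·33 + (1)·(-20) = 13
  c_3 = (-1)·(24) + (1)·(-41) + (-2)·(-43) + 0·33 + (0)·(-20) = 21
  c_4 = (-1)·(24) + (1)·(-41) + (-2)·(-43) + 0·33 + (1)·(-20) = 1
  c_5 = (-1)·(24) + (3)·(-41) + (-3)·(-43) + 3·33 + (4)·(-20) = 1
Base-5 expansion of each c_i:
  c_1 = 3 = 3·5^0
  c_2 = 13 = 3·5^0 + 2·5^1
  c_3 = 21 = 1·5^0 + 4·5^1
  c_4 = 1 = 1·5^0
  c_5 = 1 = 1·5^0
p-restricted factor λ_0 = (3, 3, 1, 1, 1)
p-restricted factor λ_1 = (0, 2, 4, 0, 0)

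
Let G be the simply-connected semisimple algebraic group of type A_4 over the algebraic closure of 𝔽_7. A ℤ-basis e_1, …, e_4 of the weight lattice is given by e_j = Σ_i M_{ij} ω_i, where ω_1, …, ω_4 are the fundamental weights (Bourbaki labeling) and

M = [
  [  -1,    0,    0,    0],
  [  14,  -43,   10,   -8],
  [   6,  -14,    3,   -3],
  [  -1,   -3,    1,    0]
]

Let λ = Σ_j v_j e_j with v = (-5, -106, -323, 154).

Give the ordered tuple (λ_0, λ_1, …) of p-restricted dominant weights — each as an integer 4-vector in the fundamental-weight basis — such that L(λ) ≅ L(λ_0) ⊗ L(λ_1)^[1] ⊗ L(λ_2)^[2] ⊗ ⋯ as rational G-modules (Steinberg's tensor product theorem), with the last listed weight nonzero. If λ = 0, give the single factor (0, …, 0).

((5, 5, 2, 0), (0, 3, 3, 0))

Converting to the ω-basis (c_i = row i of M dotted with v = (-5, -106, -323, 154)):
  c_1 = (-1)·(-5) + (0)·(-106) + (0)·(-323) + (0)·(154) = 5
  c_2 = (14)·(-5) + (-43)·(-106) + (10)·(-323) + (-8)·(154) = 26
  c_3 = (6)·(-5) + (-14)·(-106) + (3)·(-323) + (-3)·(154) = 23
  c_4 = (-1)·(-5) + (-3)·(-106) + (1)·(-323) + (0)·(154) = 0
Base-7 expansion of each c_i:
  c_1 = 5 = 5·7^0
  c_2 = 26 = 5·7^0 + 3·7^1
  c_3 = 23 = 2·7^0 + 3·7^1
  c_4 = 0
p-restricted factor λ_0 = (5, 5, 2, 0)
p-restricted factor λ_1 = (0, 3, 3, 0)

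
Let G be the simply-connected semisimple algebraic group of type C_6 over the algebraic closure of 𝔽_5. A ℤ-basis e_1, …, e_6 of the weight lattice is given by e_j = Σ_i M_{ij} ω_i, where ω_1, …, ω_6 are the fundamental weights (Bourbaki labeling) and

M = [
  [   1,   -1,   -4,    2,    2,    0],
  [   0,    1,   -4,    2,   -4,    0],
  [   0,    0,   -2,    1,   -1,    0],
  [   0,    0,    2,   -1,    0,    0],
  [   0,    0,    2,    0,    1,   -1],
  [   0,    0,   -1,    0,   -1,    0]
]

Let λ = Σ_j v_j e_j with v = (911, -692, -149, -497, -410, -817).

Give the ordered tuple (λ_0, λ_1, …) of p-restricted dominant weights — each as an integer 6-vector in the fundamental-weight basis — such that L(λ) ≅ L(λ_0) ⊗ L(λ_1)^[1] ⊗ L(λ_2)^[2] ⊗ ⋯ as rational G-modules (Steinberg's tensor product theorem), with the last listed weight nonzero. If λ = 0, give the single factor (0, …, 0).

Compute c_i = Σ_j M_{ij} v_j with v = (911, -692, -149, -497, -410, -817):
  c_1 = 1·911 + (-1)·(-692) + (-4)·(-149) + (2)·(-497) + (2)·(-410) + (0)·(-817) = 385
  c_2 = 0·911 + (1)·(-692) + (-4)·(-149) + (2)·(-497) + (-4)·(-410) + (0)·(-817) = 550
  c_3 = 0·911 + (0)·(-692) + (-2)·(-149) + (1)·(-497) + (-1)·(-410) + (0)·(-817) = 211
  c_4 = 0·911 + (0)·(-692) + (2)·(-149) + (-1)·(-497) + (0)·(-410) + (0)·(-817) = 199
  c_5 = 0·911 + (0)·(-692) + (2)·(-149) + (0)·(-497) + (1)·(-410) + (-1)·(-817) = 109
  c_6 = 0·911 + (0)·(-692) + (-1)·(-149) + (0)·(-497) + (-1)·(-410) + (0)·(-817) = 559
Base-5 expansion of each c_i:
  c_1 = 385 = 0·5^0 + 2·5^1 + 0·5^2 + 3·5^3
  c_2 = 550 = 0·5^0 + 0·5^1 + 2·5^2 + 4·5^3
  c_3 = 211 = 1·5^0 + 2·5^1 + 3·5^2 + 1·5^3
  c_4 = 199 = 4·5^0 + 4·5^1 + 2·5^2 + 1·5^3
  c_5 = 109 = 4·5^0 + 1·5^1 + 4·5^2
  c_6 = 559 = 4·5^0 + 1·5^1 + 2·5^2 + 4·5^3
Factor λ_0 = (0, 0, 1, 4, 4, 4)
Factor λ_1 = (2, 0, 2, 4, 1, 1)
Factor λ_2 = (0, 2, 3, 2, 4, 2)
Factor λ_3 = (3, 4, 1, 1, 0, 4)

((0, 0, 1, 4, 4, 4), (2, 0, 2, 4, 1, 1), (0, 2, 3, 2, 4, 2), (3, 4, 1, 1, 0, 4))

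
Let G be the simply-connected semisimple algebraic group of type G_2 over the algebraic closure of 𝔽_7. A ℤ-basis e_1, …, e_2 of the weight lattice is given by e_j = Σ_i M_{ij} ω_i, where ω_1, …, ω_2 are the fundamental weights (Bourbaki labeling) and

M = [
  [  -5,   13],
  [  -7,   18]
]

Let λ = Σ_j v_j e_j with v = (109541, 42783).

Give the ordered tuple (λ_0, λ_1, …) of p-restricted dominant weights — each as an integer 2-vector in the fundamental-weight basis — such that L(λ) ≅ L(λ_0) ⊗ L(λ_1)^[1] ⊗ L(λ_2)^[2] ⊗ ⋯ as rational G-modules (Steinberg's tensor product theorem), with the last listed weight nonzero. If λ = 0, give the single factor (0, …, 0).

ω-coordinates c = M·v, v = (109541, 42783):
  c_1 = (-5)·(109541) + (13)·(42783) = 8474
  c_2 = (-7)·(109541) + (18)·(42783) = 3307
Expand coordinatewise in base 7:
  c_1 = 8474 = 4·7^0 + 6·7^1 + 4·7^2 + 3·7^3 + 3·7^4
  c_2 = 3307 = 3·7^0 + 3·7^1 + 4·7^2 + 2·7^3 + 1·7^4
p-restricted factor λ_0 = (4, 3)
p-restricted factor λ_1 = (6, 3)
p-restricted factor λ_2 = (4, 4)
p-restricted factor λ_3 = (3, 2)
p-restricted factor λ_4 = (3, 1)

((4, 3), (6, 3), (4, 4), (3, 2), (3, 1))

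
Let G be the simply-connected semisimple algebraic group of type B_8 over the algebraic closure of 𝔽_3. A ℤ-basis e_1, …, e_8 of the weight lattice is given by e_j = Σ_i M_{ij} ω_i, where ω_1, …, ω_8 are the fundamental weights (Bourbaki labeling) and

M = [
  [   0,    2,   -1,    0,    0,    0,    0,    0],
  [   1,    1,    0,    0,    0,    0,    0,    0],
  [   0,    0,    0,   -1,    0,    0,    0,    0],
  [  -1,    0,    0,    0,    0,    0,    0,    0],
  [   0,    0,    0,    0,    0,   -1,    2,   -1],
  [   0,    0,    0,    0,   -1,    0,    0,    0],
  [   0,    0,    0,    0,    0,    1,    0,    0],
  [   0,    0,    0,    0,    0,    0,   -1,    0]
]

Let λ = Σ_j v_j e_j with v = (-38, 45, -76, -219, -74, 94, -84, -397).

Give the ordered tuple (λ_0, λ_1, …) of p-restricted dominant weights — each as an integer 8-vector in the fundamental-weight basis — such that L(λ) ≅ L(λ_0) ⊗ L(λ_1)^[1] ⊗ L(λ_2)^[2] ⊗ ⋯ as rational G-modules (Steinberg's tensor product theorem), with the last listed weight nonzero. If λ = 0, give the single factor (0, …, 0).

((1, 1, 0, 2, 0, 2, 1, 0), (1, 2, 1, 0, 0, 0, 1, 1), (0, 0, 0, 1, 0, 2, 1, 0), (0, 0, 2, 1, 2, 2, 0, 0), (2, 0, 2, 0, 1, 0, 1, 1))

Converting to the ω-basis (c_i = row i of M dotted with v = (-38, 45, -76, -219, -74, 94, -84, -397)):
  c_1 = (0)·(-38) + 2·45 + (-1)·(-76) + (0)·(-219) + (0)·(-74) + 0·94 + (0)·(-84) + (0)·(-397) = 166
  c_2 = (1)·(-38) + 1·45 + (0)·(-76) + (0)·(-219) + (0)·(-74) + 0·94 + (0)·(-84) + (0)·(-397) = 7
  c_3 = (0)·(-38) + 0·45 + (0)·(-76) + (-1)·(-219) + (0)·(-74) + 0·94 + (0)·(-84) + (0)·(-397) = 219
  c_4 = (-1)·(-38) + 0·45 + (0)·(-76) + (0)·(-219) + (0)·(-74) + 0·94 + (0)·(-84) + (0)·(-397) = 38
  c_5 = (0)·(-38) + 0·45 + (0)·(-76) + (0)·(-219) + (0)·(-74) + (-1)·(94) + (2)·(-84) + (-1)·(-397) = 135
  c_6 = (0)·(-38) + 0·45 + (0)·(-76) + (0)·(-219) + (-1)·(-74) + 0·94 + (0)·(-84) + (0)·(-397) = 74
  c_7 = (0)·(-38) + 0·45 + (0)·(-76) + (0)·(-219) + (0)·(-74) + 1·94 + (0)·(-84) + (0)·(-397) = 94
  c_8 = (0)·(-38) + 0·45 + (0)·(-76) + (0)·(-219) + (0)·(-74) + 0·94 + (-1)·(-84) + (0)·(-397) = 84
Expand coordinatewise in base 3:
  c_1 = 166 = 1·3^0 + 1·3^1 + 0·3^2 + 0·3^3 + 2·3^4
  c_2 = 7 = 1·3^0 + 2·3^1
  c_3 = 219 = 0·3^0 + 1·3^1 + 0·3^2 + 2·3^3 + 2·3^4
  c_4 = 38 = 2·3^0 + 0·3^1 + 1·3^2 + 1·3^3
  c_5 = 135 = 0·3^0 + 0·3^1 + 0·3^2 + 2·3^3 + 1·3^4
  c_6 = 74 = 2·3^0 + 0·3^1 + 2·3^2 + 2·3^3
  c_7 = 94 = 1·3^0 + 1·3^1 + 1·3^2 + 0·3^3 + 1·3^4
  c_8 = 84 = 0·3^0 + 1·3^1 + 0·3^2 + 0·3^3 + 1·3^4
p-restricted factor λ_0 = (1, 1, 0, 2, 0, 2, 1, 0)
p-restricted factor λ_1 = (1, 2, 1, 0, 0, 0, 1, 1)
p-restricted factor λ_2 = (0, 0, 0, 1, 0, 2, 1, 0)
p-restricted factor λ_3 = (0, 0, 2, 1, 2, 2, 0, 0)
p-restricted factor λ_4 = (2, 0, 2, 0, 1, 0, 1, 1)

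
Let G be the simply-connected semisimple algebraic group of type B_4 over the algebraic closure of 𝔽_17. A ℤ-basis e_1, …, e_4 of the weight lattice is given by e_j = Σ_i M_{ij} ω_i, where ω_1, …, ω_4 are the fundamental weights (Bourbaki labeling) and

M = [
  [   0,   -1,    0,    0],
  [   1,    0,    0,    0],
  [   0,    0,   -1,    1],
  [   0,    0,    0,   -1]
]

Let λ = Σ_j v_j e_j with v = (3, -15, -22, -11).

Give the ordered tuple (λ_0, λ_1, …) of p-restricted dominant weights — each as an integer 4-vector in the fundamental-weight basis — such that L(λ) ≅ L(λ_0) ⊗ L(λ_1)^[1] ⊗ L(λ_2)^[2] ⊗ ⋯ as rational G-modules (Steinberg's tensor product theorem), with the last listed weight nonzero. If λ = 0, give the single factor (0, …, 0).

((15, 3, 11, 11),)

Change of basis e → ω: c = M·v where v = (3, -15, -22, -11):
  c_1 = (0)·(3) + (-1)·(-15) + (0)·(-22) + (0)·(-11) = 15
  c_2 = (1)·(3) + (0)·(-15) + (0)·(-22) + (0)·(-11) = 3
  c_3 = (0)·(3) + (0)·(-15) + (-1)·(-22) + (1)·(-11) = 11
  c_4 = (0)·(3) + (0)·(-15) + (0)·(-22) + (-1)·(-11) = 11
p = 17; digits c_i = Σ_j d_{ij}·17^j, 0 ≤ d_{ij} < 17:
  c_1 = 15 = 15·17^0
  c_2 = 3 = 3·17^0
  c_3 = 11 = 11·17^0
  c_4 = 11 = 11·17^0
p-restricted factor λ_0 = (15, 3, 11, 11)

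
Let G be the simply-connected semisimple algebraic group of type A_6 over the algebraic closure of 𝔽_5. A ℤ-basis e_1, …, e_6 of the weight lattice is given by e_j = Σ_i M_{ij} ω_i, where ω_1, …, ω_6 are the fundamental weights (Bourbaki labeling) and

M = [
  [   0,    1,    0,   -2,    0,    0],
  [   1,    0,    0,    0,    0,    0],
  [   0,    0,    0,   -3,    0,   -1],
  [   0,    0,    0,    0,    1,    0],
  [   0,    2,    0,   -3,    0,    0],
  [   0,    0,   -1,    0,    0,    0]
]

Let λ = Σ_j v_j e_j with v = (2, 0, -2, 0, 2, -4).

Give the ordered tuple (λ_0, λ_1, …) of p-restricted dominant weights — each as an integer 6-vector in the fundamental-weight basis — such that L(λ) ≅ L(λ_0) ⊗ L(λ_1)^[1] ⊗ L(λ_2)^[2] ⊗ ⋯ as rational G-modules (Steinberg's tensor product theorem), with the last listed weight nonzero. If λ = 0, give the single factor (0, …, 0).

Converting to the ω-basis (c_i = row i of M dotted with v = (2, 0, -2, 0, 2, -4)):
  c_1 = (0)·(2) + (1)·(0) + (0)·(-2) + (-2)·(0) + (0)·(2) + (0)·(-4) = 0
  c_2 = (1)·(2) + (0)·(0) + (0)·(-2) + (0)·(0) + (0)·(2) + (0)·(-4) = 2
  c_3 = (0)·(2) + (0)·(0) + (0)·(-2) + (-3)·(0) + (0)·(2) + (-1)·(-4) = 4
  c_4 = (0)·(2) + (0)·(0) + (0)·(-2) + (0)·(0) + (1)·(2) + (0)·(-4) = 2
  c_5 = (0)·(2) + (2)·(0) + (0)·(-2) + (-3)·(0) + (0)·(2) + (0)·(-4) = 0
  c_6 = (0)·(2) + (0)·(0) + (-1)·(-2) + (0)·(0) + (0)·(2) + (0)·(-4) = 2
Expand coordinatewise in base 5:
  c_1 = 0
  c_2 = 2 = 2·5^0
  c_3 = 4 = 4·5^0
  c_4 = 2 = 2·5^0
  c_5 = 0
  c_6 = 2 = 2·5^0
Factor λ_0 = (0, 2, 4, 2, 0, 2)

((0, 2, 4, 2, 0, 2),)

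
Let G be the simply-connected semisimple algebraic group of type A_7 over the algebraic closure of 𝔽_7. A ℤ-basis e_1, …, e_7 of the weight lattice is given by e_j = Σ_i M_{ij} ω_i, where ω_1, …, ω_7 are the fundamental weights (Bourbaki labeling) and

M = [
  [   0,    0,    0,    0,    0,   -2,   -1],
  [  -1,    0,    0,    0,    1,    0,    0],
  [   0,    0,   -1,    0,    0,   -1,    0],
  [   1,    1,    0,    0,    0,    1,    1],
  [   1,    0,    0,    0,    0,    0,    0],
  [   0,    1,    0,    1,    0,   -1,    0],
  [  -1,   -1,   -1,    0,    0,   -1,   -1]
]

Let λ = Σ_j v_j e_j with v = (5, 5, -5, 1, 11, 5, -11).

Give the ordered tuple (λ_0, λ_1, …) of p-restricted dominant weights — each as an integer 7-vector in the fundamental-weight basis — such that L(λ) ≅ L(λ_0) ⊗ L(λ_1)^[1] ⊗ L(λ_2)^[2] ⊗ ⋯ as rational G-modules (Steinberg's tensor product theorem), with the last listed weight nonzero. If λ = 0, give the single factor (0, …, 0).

((1, 6, 0, 4, 5, 1, 1),)

Compute c_i = Σ_j M_{ij} v_j with v = (5, 5, -5, 1, 11, 5, -11):
  c_1 = (0)·(5) + (0)·(5) + (0)·(-5) + (0)·(1) + (0)·(11) + (-2)·(5) + (-1)·(-11) = 1
  c_2 = (-1)·(5) + (0)·(5) + (0)·(-5) + (0)·(1) + (1)·(11) + (0)·(5) + (0)·(-11) = 6
  c_3 = (0)·(5) + (0)·(5) + (-1)·(-5) + (0)·(1) + (0)·(11) + (-1)·(5) + (0)·(-11) = 0
  c_4 = (1)·(5) + (1)·(5) + (0)·(-5) + (0)·(1) + (0)·(11) + (1)·(5) + (1)·(-11) = 4
  c_5 = (1)·(5) + (0)·(5) + (0)·(-5) + (0)·(1) + (0)·(11) + (0)·(5) + (0)·(-11) = 5
  c_6 = (0)·(5) + (1)·(5) + (0)·(-5) + (1)·(1) + (0)·(11) + (-1)·(5) + (0)·(-11) = 1
  c_7 = (-1)·(5) + (-1)·(5) + (-1)·(-5) + (0)·(1) + (0)·(11) + (-1)·(5) + (-1)·(-11) = 1
Base-7 expansion of each c_i:
  c_1 = 1 = 1·7^0
  c_2 = 6 = 6·7^0
  c_3 = 0
  c_4 = 4 = 4·7^0
  c_5 = 5 = 5·7^0
  c_6 = 1 = 1·7^0
  c_7 = 1 = 1·7^0
p-restricted factor λ_0 = (1, 6, 0, 4, 5, 1, 1)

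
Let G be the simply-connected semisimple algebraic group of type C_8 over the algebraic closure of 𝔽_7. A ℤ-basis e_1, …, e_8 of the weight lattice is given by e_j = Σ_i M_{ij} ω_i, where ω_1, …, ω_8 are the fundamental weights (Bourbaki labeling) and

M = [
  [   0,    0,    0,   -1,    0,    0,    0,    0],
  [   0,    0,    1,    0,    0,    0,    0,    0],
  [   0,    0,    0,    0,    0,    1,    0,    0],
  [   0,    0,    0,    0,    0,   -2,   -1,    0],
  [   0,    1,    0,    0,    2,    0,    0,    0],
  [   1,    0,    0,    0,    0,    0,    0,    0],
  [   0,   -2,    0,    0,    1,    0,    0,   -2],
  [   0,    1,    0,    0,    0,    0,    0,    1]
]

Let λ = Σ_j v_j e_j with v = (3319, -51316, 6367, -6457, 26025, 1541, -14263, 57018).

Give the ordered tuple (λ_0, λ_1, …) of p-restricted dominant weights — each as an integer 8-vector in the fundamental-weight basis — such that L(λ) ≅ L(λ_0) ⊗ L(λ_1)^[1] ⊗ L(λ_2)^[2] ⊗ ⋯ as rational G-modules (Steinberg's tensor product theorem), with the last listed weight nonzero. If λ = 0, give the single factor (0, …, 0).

Compute c_i = Σ_j M_{ij} v_j with v = (3319, -51316, 6367, -6457, 26025, 1541, -14263, 57018):
  c_1 = 0·3319 + (0)·(-51316) + 0·6367 + (-1)·(-6457) + 0·26025 + 0·1541 + (0)·(-14263) + 0·57018 = 6457
  c_2 = 0·3319 + (0)·(-51316) + 1·6367 + (0)·(-6457) + 0·26025 + 0·1541 + (0)·(-14263) + 0·57018 = 6367
  c_3 = 0·3319 + (0)·(-51316) + 0·6367 + (0)·(-6457) + 0·26025 + 1·1541 + (0)·(-14263) + 0·57018 = 1541
  c_4 = 0·3319 + (0)·(-51316) + 0·6367 + (0)·(-6457) + 0·26025 + (-2)·(1541) + (-1)·(-14263) + 0·57018 = 11181
  c_5 = 0·3319 + (1)·(-51316) + 0·6367 + (0)·(-6457) + 2·26025 + 0·1541 + (0)·(-14263) + 0·57018 = 734
  c_6 = 1·3319 + (0)·(-51316) + 0·6367 + (0)·(-6457) + 0·26025 + 0·1541 + (0)·(-14263) + 0·57018 = 3319
  c_7 = 0·3319 + (-2)·(-51316) + 0·6367 + (0)·(-6457) + 1·26025 + 0·1541 + (0)·(-14263) + (-2)·(57018) = 14621
  c_8 = 0·3319 + (1)·(-51316) + 0·6367 + (0)·(-6457) + 0·26025 + 0·1541 + (0)·(-14263) + 1·57018 = 5702
Base-7 expansion of each c_i:
  c_1 = 6457 = 3·7^0 + 5·7^1 + 5·7^2 + 4·7^3 + 2·7^4
  c_2 = 6367 = 4·7^0 + 6·7^1 + 3·7^2 + 4·7^3 + 2·7^4
  c_3 = 1541 = 1·7^0 + 3·7^1 + 3·7^2 + 4·7^3
  c_4 = 11181 = 2·7^0 + 1·7^1 + 4·7^2 + 4·7^3 + 4·7^4
  c_5 = 734 = 6·7^0 + 6·7^1 + 0·7^2 + 2·7^3
  c_6 = 3319 = 1·7^0 + 5·7^1 + 4·7^2 + 2·7^3 + 1·7^4
  c_7 = 14621 = 5·7^0 + 2·7^1 + 4·7^2 + 0·7^3 + 6·7^4
  c_8 = 5702 = 4·7^0 + 2·7^1 + 4·7^2 + 2·7^3 + 2·7^4
p-restricted factor λ_0 = (3, 4, 1, 2, 6, 1, 5, 4)
p-restricted factor λ_1 = (5, 6, 3, 1, 6, 5, 2, 2)
p-restricted factor λ_2 = (5, 3, 3, 4, 0, 4, 4, 4)
p-restricted factor λ_3 = (4, 4, 4, 4, 2, 2, 0, 2)
p-restricted factor λ_4 = (2, 2, 0, 4, 0, 1, 6, 2)

((3, 4, 1, 2, 6, 1, 5, 4), (5, 6, 3, 1, 6, 5, 2, 2), (5, 3, 3, 4, 0, 4, 4, 4), (4, 4, 4, 4, 2, 2, 0, 2), (2, 2, 0, 4, 0, 1, 6, 2))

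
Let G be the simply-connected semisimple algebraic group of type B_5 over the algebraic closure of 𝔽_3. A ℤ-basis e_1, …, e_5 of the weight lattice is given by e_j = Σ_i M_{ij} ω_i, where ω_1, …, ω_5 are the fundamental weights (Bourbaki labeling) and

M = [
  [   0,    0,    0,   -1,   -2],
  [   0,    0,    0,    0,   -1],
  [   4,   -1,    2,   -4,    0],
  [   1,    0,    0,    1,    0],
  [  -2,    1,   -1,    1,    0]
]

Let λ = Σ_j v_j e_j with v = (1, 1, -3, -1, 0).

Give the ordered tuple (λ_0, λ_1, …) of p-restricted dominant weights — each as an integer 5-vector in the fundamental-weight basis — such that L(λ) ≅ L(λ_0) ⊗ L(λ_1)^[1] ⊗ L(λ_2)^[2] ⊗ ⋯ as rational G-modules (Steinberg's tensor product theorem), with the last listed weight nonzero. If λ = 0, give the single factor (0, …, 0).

((1, 0, 1, 0, 1),)

ω-coordinates c = M·v, v = (1, 1, -3, -1, 0):
  c_1 = (0)·(1) + (0)·(1) + (0)·(-3) + (-1)·(-1) + (-2)·(0) = 1
  c_2 = (0)·(1) + (0)·(1) + (0)·(-3) + (0)·(-1) + (-1)·(0) = 0
  c_3 = (4)·(1) + (-1)·(1) + (2)·(-3) + (-4)·(-1) + (0)·(0) = 1
  c_4 = (1)·(1) + (0)·(1) + (0)·(-3) + (1)·(-1) + (0)·(0) = 0
  c_5 = (-2)·(1) + (1)·(1) + (-1)·(-3) + (1)·(-1) + (0)·(0) = 1
p = 3; digits c_i = Σ_j d_{ij}·3^j, 0 ≤ d_{ij} < 3:
  c_1 = 1 = 1·3^0
  c_2 = 0
  c_3 = 1 = 1·3^0
  c_4 = 0
  c_5 = 1 = 1·3^0
Factor λ_0 = (1, 0, 1, 0, 1)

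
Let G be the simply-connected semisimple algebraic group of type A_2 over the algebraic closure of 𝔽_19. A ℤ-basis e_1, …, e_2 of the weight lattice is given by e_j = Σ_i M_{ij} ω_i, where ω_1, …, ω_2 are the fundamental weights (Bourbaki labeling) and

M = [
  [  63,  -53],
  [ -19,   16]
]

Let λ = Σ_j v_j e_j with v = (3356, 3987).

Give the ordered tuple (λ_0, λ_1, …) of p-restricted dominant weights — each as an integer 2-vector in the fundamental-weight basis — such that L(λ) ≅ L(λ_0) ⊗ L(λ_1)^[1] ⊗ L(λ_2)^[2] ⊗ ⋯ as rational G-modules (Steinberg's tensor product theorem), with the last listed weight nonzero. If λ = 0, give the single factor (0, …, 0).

((3, 9), (6, 1))

Compute c_i = Σ_j M_{ij} v_j with v = (3356, 3987):
  c_1 = 63*3356 + -53*3987 = 117
  c_2 = -19*3356 + 16*3987 = 28
Expand coordinatewise in base 19:
  c_1 = 117 = 3·19^0 + 6·19^1
  c_2 = 28 = 9·19^0 + 1·19^1
p-restricted factor λ_0 = (3, 9)
p-restricted factor λ_1 = (6, 1)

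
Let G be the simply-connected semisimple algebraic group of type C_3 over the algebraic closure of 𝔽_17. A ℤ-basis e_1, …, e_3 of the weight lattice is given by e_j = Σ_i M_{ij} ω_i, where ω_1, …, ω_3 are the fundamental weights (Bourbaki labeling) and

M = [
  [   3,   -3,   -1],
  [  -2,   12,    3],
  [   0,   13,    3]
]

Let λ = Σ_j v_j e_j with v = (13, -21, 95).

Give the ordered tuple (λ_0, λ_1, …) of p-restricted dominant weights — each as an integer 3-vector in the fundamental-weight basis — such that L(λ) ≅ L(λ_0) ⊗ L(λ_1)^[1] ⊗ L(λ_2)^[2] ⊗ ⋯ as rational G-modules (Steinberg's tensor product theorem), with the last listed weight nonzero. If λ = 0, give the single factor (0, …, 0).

Converting to the ω-basis (c_i = row i of M dotted with v = (13, -21, 95)):
  c_1 = 3*13 + -3*-21 + -1*95 = 7
  c_2 = -2*13 + 12*-21 + 3*95 = 7
  c_3 = 0*13 + 13*-21 + 3*95 = 12
Base-17 expansion of each c_i:
  c_1 = 7 = 7·17^0
  c_2 = 7 = 7·17^0
  c_3 = 12 = 12·17^0
p-restricted factor λ_0 = (7, 7, 12)

((7, 7, 12),)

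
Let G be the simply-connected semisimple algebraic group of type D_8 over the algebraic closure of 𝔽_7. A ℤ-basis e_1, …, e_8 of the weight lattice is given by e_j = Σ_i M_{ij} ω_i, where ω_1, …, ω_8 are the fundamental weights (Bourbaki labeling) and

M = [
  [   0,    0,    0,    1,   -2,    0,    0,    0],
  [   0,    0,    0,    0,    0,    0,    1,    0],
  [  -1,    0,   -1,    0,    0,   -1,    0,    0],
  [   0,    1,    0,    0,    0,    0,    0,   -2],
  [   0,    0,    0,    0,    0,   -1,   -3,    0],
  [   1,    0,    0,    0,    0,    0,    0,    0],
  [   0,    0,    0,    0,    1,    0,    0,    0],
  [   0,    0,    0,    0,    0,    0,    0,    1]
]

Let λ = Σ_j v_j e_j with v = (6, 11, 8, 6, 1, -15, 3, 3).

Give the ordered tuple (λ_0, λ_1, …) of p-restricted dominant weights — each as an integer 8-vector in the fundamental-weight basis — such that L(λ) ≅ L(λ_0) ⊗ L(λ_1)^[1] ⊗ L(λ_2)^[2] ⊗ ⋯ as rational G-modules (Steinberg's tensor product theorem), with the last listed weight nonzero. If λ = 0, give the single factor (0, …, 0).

In the fundamental-weight basis, λ has coordinates c = M·v (v = (6, 11, 8, 6, 1, -15, 3, 3)):
  c_1 = 0*6 + 0*11 + 0*8 + 1*6 + -2*1 + 0*-15 + 0*3 + 0*3 = 4
  c_2 = 0*6 + 0*11 + 0*8 + 0*6 + 0*1 + 0*-15 + 1*3 + 0*3 = 3
  c_3 = -1*6 + 0*11 + -1*8 + 0*6 + 0*1 + -1*-15 + 0*3 + 0*3 = 1
  c_4 = 0*6 + 1*11 + 0*8 + 0*6 + 0*1 + 0*-15 + 0*3 + -2*3 = 5
  c_5 = 0*6 + 0*11 + 0*8 + 0*6 + 0*1 + -1*-15 + -3*3 + 0*3 = 6
  c_6 = 1*6 + 0*11 + 0*8 + 0*6 + 0*1 + 0*-15 + 0*3 + 0*3 = 6
  c_7 = 0*6 + 0*11 + 0*8 + 0*6 + 1*1 + 0*-15 + 0*3 + 0*3 = 1
  c_8 = 0*6 + 0*11 + 0*8 + 0*6 + 0*1 + 0*-15 + 0*3 + 1*3 = 3
Writing each c_i in base p = 7:
  c_1 = 4 = 4·7^0
  c_2 = 3 = 3·7^0
  c_3 = 1 = 1·7^0
  c_4 = 5 = 5·7^0
  c_5 = 6 = 6·7^0
  c_6 = 6 = 6·7^0
  c_7 = 1 = 1·7^0
  c_8 = 3 = 3·7^0
λ_0 = (4, 3, 1, 5, 6, 6, 1, 3)

((4, 3, 1, 5, 6, 6, 1, 3),)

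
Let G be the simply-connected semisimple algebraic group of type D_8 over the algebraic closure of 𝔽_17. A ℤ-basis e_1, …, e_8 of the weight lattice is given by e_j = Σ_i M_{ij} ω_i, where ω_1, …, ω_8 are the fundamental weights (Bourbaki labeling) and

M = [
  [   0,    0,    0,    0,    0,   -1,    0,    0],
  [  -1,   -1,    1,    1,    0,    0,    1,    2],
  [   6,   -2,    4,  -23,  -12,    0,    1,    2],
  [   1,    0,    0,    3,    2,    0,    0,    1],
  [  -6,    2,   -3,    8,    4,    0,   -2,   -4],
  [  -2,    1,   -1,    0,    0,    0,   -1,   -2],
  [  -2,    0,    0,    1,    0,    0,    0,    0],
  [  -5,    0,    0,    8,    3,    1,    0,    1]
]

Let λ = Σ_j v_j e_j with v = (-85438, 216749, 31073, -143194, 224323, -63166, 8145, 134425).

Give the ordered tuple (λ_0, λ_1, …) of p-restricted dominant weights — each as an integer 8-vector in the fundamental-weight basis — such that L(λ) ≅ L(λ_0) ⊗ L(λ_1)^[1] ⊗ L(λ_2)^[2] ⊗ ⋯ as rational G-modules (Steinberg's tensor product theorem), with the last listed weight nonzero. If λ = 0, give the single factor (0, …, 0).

((11, 5, 1, 0, 14, 14, 6, 9), (9, 2, 6, 8, 4, 4, 13, 8), (14, 14, 9, 14, 5, 3, 10, 4), (12, 6, 11, 13, 10, 16, 5, 5))

In the fundamental-weight basis, λ has coordinates c = M·v (v = (-85438, 216749, 31073, -143194, 224323, -63166, 8145, 134425)):
  c_1 = (0)·(-85438) + (0)·(216749) + (0)·(31073) + (0)·(-143194) + (0)·(224323) + (-1)·(-63166) + (0)·(8145) + (0)·(134425) = 63166
  c_2 = (-1)·(-85438) + (-1)·(216749) + (1)·(31073) + (1)·(-143194) + (0)·(224323) + (0)·(-63166) + (1)·(8145) + (2)·(134425) = 33563
  c_3 = (6)·(-85438) + (-2)·(216749) + (4)·(31073) + (-23)·(-143194) + (-12)·(224323) + (0)·(-63166) + (1)·(8145) + (2)·(134425) = 56747
  c_4 = (1)·(-85438) + (0)·(216749) + (0)·(31073) + (3)·(-143194) + (2)·(224323) + (0)·(-63166) + (0)·(8145) + (1)·(134425) = 68051
  c_5 = (-6)·(-85438) + (2)·(216749) + (-3)·(31073) + (8)·(-143194) + (4)·(224323) + (0)·(-63166) + (-2)·(8145) + (-4)·(134425) = 50657
  c_6 = (-2)·(-85438) + (1)·(216749) + (-1)·(31073) + (0)·(-143194) + (0)·(224323) + (0)·(-63166) + (-1)·(8145) + (-2)·(134425) = 79557
  c_7 = (-2)·(-85438) + (0)·(216749) + (0)·(31073) + (1)·(-143194) + (0)·(224323) + (0)·(-63166) + (0)·(8145) + (0)·(134425) = 27682
  c_8 = (-5)·(-85438) + (0)·(216749) + (0)·(31073) + (8)·(-143194) + (3)·(224323) + (1)·(-63166) + (0)·(8145) + (1)·(134425) = 25866
Expand coordinatewise in base 17:
  c_1 = 63166 = 11·17^0 + 9·17^1 + 14·17^2 + 12·17^3
  c_2 = 33563 = 5·17^0 + 2·17^1 + 14·17^2 + 6·17^3
  c_3 = 56747 = 1·17^0 + 6·17^1 + 9·17^2 + 11·17^3
  c_4 = 68051 = 0·17^0 + 8·17^1 + 14·17^2 + 13·17^3
  c_5 = 50657 = 14·17^0 + 4·17^1 + 5·17^2 + 10·17^3
  c_6 = 79557 = 14·17^0 + 4·17^1 + 3·17^2 + 16·17^3
  c_7 = 27682 = 6·17^0 + 13·17^1 + 10·17^2 + 5·17^3
  c_8 = 25866 = 9·17^0 + 8·17^1 + 4·17^2 + 5·17^3
Factor λ_0 = (11, 5, 1, 0, 14, 14, 6, 9)
Factor λ_1 = (9, 2, 6, 8, 4, 4, 13, 8)
Factor λ_2 = (14, 14, 9, 14, 5, 3, 10, 4)
Factor λ_3 = (12, 6, 11, 13, 10, 16, 5, 5)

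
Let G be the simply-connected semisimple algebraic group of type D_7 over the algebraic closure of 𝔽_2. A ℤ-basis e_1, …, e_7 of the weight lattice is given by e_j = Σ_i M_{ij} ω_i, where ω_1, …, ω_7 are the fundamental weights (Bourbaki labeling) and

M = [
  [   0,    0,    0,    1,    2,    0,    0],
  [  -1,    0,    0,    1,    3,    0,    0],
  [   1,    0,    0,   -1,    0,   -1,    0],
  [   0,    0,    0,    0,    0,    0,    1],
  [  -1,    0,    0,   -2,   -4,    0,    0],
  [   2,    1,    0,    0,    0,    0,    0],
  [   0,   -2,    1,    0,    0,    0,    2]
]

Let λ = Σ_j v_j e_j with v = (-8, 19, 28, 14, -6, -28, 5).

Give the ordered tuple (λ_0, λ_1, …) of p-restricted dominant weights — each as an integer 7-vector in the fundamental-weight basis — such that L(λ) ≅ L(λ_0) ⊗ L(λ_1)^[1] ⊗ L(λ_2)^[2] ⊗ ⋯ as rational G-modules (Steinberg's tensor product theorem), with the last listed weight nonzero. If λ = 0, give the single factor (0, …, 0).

ω-coordinates c = M·v, v = (-8, 19, 28, 14, -6, -28, 5):
  c_1 = 0*-8 + 0*19 + 0*28 + 1*14 + 2*-6 + 0*-28 + 0*5 = 2
  c_2 = -1*-8 + 0*19 + 0*28 + 1*14 + 3*-6 + 0*-28 + 0*5 = 4
  c_3 = 1*-8 + 0*19 + 0*28 + -1*14 + 0*-6 + -1*-28 + 0*5 = 6
  c_4 = 0*-8 + 0*19 + 0*28 + 0*14 + 0*-6 + 0*-28 + 1*5 = 5
  c_5 = -1*-8 + 0*19 + 0*28 + -2*14 + -4*-6 + 0*-28 + 0*5 = 4
  c_6 = 2*-8 + 1*19 + 0*28 + 0*14 + 0*-6 + 0*-28 + 0*5 = 3
  c_7 = 0*-8 + -2*19 + 1*28 + 0*14 + 0*-6 + 0*-28 + 2*5 = 0
Writing each c_i in base p = 2:
  c_1 = 2 = 0·2^0 + 1·2^1
  c_2 = 4 = 0·2^0 + 0·2^1 + 1·2^2
  c_3 = 6 = 0·2^0 + 1·2^1 + 1·2^2
  c_4 = 5 = 1·2^0 + 0·2^1 + 1·2^2
  c_5 = 4 = 0·2^0 + 0·2^1 + 1·2^2
  c_6 = 3 = 1·2^0 + 1·2^1
  c_7 = 0
p-restricted factor λ_0 = (0, 0, 0, 1, 0, 1, 0)
p-restricted factor λ_1 = (1, 0, 1, 0, 0, 1, 0)
p-restricted factor λ_2 = (0, 1, 1, 1, 1, 0, 0)

((0, 0, 0, 1, 0, 1, 0), (1, 0, 1, 0, 0, 1, 0), (0, 1, 1, 1, 1, 0, 0))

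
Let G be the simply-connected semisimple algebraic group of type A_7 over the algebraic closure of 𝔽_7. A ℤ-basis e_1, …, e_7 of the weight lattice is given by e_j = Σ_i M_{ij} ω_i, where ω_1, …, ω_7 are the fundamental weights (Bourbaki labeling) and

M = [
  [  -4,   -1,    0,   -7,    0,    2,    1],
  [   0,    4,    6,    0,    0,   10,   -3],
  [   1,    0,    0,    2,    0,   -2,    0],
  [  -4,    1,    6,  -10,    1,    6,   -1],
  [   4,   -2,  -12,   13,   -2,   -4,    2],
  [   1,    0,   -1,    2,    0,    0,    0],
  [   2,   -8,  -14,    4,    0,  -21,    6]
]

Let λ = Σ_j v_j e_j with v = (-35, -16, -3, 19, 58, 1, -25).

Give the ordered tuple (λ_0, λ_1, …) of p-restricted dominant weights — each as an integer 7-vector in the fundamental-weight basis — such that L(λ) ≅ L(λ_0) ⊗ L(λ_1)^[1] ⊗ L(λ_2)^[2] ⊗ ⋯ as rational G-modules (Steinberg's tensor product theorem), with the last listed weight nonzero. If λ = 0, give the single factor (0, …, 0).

In the fundamental-weight basis, λ has coordinates c = M·v (v = (-35, -16, -3, 19, 58, 1, -25)):
  c_1 = (-4)·(-35) + (-1)·(-16) + (0)·(-3) + (-7)·(19) + (0)·(58) + (2)·(1) + (1)·(-25) = 0
  c_2 = (0)·(-35) + (4)·(-16) + (6)·(-3) + (0)·(19) + (0)·(58) + (10)·(1) + (-3)·(-25) = 3
  c_3 = (1)·(-35) + (0)·(-16) + (0)·(-3) + (2)·(19) + (0)·(58) + (-2)·(1) + (0)·(-25) = 1
  c_4 = (-4)·(-35) + (1)·(-16) + (6)·(-3) + (-10)·(19) + (1)·(58) + (6)·(1) + (-1)·(-25) = 5
  c_5 = (4)·(-35) + (-2)·(-16) + (-12)·(-3) + (13)·(19) + (-2)·(58) + (-4)·(1) + (2)·(-25) = 5
  c_6 = (1)·(-35) + (0)·(-16) + (-1)·(-3) + (2)·(19) + (0)·(58) + (0)·(1) + (0)·(-25) = 6
  c_7 = (2)·(-35) + (-8)·(-16) + (-14)·(-3) + (4)·(19) + (0)·(58) + (-21)·(1) + (6)·(-25) = 5
p = 7; digits c_i = Σ_j d_{ij}·7^j, 0 ≤ d_{ij} < 7:
  c_1 = 0
  c_2 = 3 = 3·7^0
  c_3 = 1 = 1·7^0
  c_4 = 5 = 5·7^0
  c_5 = 5 = 5·7^0
  c_6 = 6 = 6·7^0
  c_7 = 5 = 5·7^0
λ_0 = (0, 3, 1, 5, 5, 6, 5)

((0, 3, 1, 5, 5, 6, 5),)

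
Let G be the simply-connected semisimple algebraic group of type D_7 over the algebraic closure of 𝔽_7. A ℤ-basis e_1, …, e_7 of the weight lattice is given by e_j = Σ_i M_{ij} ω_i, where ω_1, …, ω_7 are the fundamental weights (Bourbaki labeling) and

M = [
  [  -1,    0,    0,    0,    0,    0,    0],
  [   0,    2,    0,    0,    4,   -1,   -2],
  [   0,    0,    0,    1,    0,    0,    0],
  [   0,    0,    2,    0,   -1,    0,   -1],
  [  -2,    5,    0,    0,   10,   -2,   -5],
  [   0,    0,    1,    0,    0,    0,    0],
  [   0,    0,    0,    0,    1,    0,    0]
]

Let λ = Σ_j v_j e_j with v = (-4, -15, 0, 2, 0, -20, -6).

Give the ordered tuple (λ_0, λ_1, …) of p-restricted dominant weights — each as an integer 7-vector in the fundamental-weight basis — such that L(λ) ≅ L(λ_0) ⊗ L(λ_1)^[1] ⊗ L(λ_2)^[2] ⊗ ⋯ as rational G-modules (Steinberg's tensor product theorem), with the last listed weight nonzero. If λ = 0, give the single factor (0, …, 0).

((4, 2, 2, 6, 3, 0, 0),)

In the fundamental-weight basis, λ has coordinates c = M·v (v = (-4, -15, 0, 2, 0, -20, -6)):
  c_1 = (-1)·(-4) + (0)·(-15) + 0·0 + 0·2 + 0·0 + (0)·(-20) + (0)·(-6) = 4
  c_2 = (0)·(-4) + (2)·(-15) + 0·0 + 0·2 + 4·0 + (-1)·(-20) + (-2)·(-6) = 2
  c_3 = (0)·(-4) + (0)·(-15) + 0·0 + 1·2 + 0·0 + (0)·(-20) + (0)·(-6) = 2
  c_4 = (0)·(-4) + (0)·(-15) + 2·0 + 0·2 + (-1)·(0) + (0)·(-20) + (-1)·(-6) = 6
  c_5 = (-2)·(-4) + (5)·(-15) + 0·0 + 0·2 + 10·0 + (-2)·(-20) + (-5)·(-6) = 3
  c_6 = (0)·(-4) + (0)·(-15) + 1·0 + 0·2 + 0·0 + (0)·(-20) + (0)·(-6) = 0
  c_7 = (0)·(-4) + (0)·(-15) + 0·0 + 0·2 + 1·0 + (0)·(-20) + (0)·(-6) = 0
p = 7; digits c_i = Σ_j d_{ij}·7^j, 0 ≤ d_{ij} < 7:
  c_1 = 4 = 4·7^0
  c_2 = 2 = 2·7^0
  c_3 = 2 = 2·7^0
  c_4 = 6 = 6·7^0
  c_5 = 3 = 3·7^0
  c_6 = 0
  c_7 = 0
Factor λ_0 = (4, 2, 2, 6, 3, 0, 0)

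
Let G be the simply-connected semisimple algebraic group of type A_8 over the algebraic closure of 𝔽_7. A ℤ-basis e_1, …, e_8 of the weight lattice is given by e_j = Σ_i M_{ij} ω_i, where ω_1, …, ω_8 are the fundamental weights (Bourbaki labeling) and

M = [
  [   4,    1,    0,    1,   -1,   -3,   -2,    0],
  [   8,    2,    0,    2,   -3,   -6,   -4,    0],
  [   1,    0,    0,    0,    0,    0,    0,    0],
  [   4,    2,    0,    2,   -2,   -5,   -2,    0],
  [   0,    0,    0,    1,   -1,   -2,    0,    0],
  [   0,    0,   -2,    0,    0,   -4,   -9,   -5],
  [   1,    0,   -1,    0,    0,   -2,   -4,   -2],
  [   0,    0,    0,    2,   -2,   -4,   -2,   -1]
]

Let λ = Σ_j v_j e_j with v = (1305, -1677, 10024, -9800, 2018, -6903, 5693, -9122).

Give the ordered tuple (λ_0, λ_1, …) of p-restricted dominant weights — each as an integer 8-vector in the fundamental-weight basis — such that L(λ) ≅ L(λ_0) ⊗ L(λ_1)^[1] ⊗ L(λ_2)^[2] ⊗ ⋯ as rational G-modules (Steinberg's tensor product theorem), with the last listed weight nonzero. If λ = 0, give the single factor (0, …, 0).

((5, 1, 3, 1, 0, 5, 6, 4), (2, 4, 4, 5, 4, 3, 2, 6), (0, 1, 5, 6, 5, 4, 4, 6), (3, 0, 3, 3, 5, 5, 1, 4))

Compute c_i = Σ_j M_{ij} v_j with v = (1305, -1677, 10024, -9800, 2018, -6903, 5693, -9122):
  c_1 = (4)·(1305) + (1)·(-1677) + (0)·(10024) + (1)·(-9800) + (-1)·(2018) + (-3)·(-6903) + (-2)·(5693) + (0)·(-9122) = 1048
  c_2 = (8)·(1305) + (2)·(-1677) + (0)·(10024) + (2)·(-9800) + (-3)·(2018) + (-6)·(-6903) + (-4)·(5693) + (0)·(-9122) = 78
  c_3 = (1)·(1305) + (0)·(-1677) + (0)·(10024) + (0)·(-9800) + (0)·(2018) + (0)·(-6903) + (0)·(5693) + (0)·(-9122) = 1305
  c_4 = (4)·(1305) + (2)·(-1677) + (0)·(10024) + (2)·(-9800) + (-2)·(2018) + (-5)·(-6903) + (-2)·(5693) + (0)·(-9122) = 1359
  c_5 = (0)·(1305) + (0)·(-1677) + (0)·(10024) + (1)·(-9800) + (-1)·(2018) + (-2)·(-6903) + (0)·(5693) + (0)·(-9122) = 1988
  c_6 = (0)·(1305) + (0)·(-1677) + (-2)·(10024) + (0)·(-9800) + (0)·(2018) + (-4)·(-6903) + (-9)·(5693) + (-5)·(-9122) = 1937
  c_7 = (1)·(1305) + (0)·(-1677) + (-1)·(10024) + (0)·(-9800) + (0)·(2018) + (-2)·(-6903) + (-4)·(5693) + (-2)·(-9122) = 559
  c_8 = (0)·(1305) + (0)·(-1677) + (0)·(10024) + (2)·(-9800) + (-2)·(2018) + (-4)·(-6903) + (-2)·(5693) + (-1)·(-9122) = 1712
Base-7 expansion of each c_i:
  c_1 = 1048 = 5·7^0 + 2·7^1 + 0·7^2 + 3·7^3
  c_2 = 78 = 1·7^0 + 4·7^1 + 1·7^2
  c_3 = 1305 = 3·7^0 + 4·7^1 + 5·7^2 + 3·7^3
  c_4 = 1359 = 1·7^0 + 5·7^1 + 6·7^2 + 3·7^3
  c_5 = 1988 = 0·7^0 + 4·7^1 + 5·7^2 + 5·7^3
  c_6 = 1937 = 5·7^0 + 3·7^1 + 4·7^2 + 5·7^3
  c_7 = 559 = 6·7^0 + 2·7^1 + 4·7^2 + 1·7^3
  c_8 = 1712 = 4·7^0 + 6·7^1 + 6·7^2 + 4·7^3
p-restricted factor λ_0 = (5, 1, 3, 1, 0, 5, 6, 4)
p-restricted factor λ_1 = (2, 4, 4, 5, 4, 3, 2, 6)
p-restricted factor λ_2 = (0, 1, 5, 6, 5, 4, 4, 6)
p-restricted factor λ_3 = (3, 0, 3, 3, 5, 5, 1, 4)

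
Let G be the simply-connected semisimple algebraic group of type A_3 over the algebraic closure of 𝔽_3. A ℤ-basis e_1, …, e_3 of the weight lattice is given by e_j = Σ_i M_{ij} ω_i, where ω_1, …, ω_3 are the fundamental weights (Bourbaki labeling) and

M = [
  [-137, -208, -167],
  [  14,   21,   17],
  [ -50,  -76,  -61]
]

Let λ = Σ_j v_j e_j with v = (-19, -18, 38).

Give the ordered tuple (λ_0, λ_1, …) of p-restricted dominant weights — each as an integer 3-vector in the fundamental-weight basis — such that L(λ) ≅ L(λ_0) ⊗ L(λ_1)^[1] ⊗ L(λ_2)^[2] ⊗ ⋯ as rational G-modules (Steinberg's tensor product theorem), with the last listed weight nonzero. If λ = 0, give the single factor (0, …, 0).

((1, 2, 0),)

Compute c_i = Σ_j M_{ij} v_j with v = (-19, -18, 38):
  c_1 = (-137)·(-19) + (-208)·(-18) + (-167)·(38) = 1
  c_2 = (14)·(-19) + (21)·(-18) + (17)·(38) = 2
  c_3 = (-50)·(-19) + (-76)·(-18) + (-61)·(38) = 0
Base-3 expansion of each c_i:
  c_1 = 1 = 1·3^0
  c_2 = 2 = 2·3^0
  c_3 = 0
Factor λ_0 = (1, 2, 0)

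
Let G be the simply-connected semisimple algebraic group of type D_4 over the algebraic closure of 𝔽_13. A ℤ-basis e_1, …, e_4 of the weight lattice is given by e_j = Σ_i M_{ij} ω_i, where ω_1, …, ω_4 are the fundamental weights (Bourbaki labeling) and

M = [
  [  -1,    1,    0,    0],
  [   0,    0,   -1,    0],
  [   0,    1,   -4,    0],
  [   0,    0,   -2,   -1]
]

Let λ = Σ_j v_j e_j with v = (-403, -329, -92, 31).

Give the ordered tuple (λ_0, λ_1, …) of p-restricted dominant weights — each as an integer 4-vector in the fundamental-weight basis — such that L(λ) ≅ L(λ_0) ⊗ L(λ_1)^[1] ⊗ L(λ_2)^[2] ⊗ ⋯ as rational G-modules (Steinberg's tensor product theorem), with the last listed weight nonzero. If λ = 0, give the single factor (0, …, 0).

((9, 1, 0, 10), (5, 7, 3, 11))

Change of basis e → ω: c = M·v where v = (-403, -329, -92, 31):
  c_1 = (-1)·(-403) + (1)·(-329) + (0)·(-92) + 0·31 = 74
  c_2 = (0)·(-403) + (0)·(-329) + (-1)·(-92) + 0·31 = 92
  c_3 = (0)·(-403) + (1)·(-329) + (-4)·(-92) + 0·31 = 39
  c_4 = (0)·(-403) + (0)·(-329) + (-2)·(-92) + (-1)·(31) = 153
p = 13; digits c_i = Σ_j d_{ij}·13^j, 0 ≤ d_{ij} < 13:
  c_1 = 74 = 9·13^0 + 5·13^1
  c_2 = 92 = 1·13^0 + 7·13^1
  c_3 = 39 = 0·13^0 + 3·13^1
  c_4 = 153 = 10·13^0 + 11·13^1
Factor λ_0 = (9, 1, 0, 10)
Factor λ_1 = (5, 7, 3, 11)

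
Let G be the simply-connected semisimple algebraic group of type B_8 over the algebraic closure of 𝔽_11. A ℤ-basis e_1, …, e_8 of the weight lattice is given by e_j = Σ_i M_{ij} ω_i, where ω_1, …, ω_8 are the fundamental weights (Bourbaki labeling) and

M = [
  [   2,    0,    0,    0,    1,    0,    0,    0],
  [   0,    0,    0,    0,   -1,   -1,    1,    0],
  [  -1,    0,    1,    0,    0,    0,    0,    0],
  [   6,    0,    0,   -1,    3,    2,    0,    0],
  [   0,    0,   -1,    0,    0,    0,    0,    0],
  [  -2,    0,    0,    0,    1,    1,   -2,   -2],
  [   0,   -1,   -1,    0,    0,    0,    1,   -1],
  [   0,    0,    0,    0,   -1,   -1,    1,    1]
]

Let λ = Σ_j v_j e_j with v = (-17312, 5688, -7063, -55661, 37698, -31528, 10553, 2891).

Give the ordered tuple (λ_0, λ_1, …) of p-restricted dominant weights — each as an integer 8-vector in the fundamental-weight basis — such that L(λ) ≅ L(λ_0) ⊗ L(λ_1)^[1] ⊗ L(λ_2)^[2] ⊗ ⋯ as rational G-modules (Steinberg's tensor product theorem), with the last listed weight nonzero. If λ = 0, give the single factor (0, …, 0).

((5, 5, 8, 1, 1, 2, 6, 3), (4, 2, 7, 1, 4, 10, 7, 1), (3, 3, 7, 4, 3, 4, 8, 5), (2, 3, 7, 1, 5, 10, 6, 5))

ω-coordinates c = M·v, v = (-17312, 5688, -7063, -55661, 37698, -31528, 10553, 2891):
  c_1 = 2*-17312 + 0*5688 + 0*-7063 + 0*-55661 + 1*37698 + 0*-31528 + 0*10553 + 0*2891 = 3074
  c_2 = 0*-17312 + 0*5688 + 0*-7063 + 0*-55661 + -1*37698 + -1*-31528 + 1*10553 + 0*2891 = 4383
  c_3 = -1*-17312 + 0*5688 + 1*-7063 + 0*-55661 + 0*37698 + 0*-31528 + 0*10553 + 0*2891 = 10249
  c_4 = 6*-17312 + 0*5688 + 0*-7063 + -1*-55661 + 3*37698 + 2*-31528 + 0*10553 + 0*2891 = 1827
  c_5 = 0*-17312 + 0*5688 + -1*-7063 + 0*-55661 + 0*37698 + 0*-31528 + 0*10553 + 0*2891 = 7063
  c_6 = -2*-17312 + 0*5688 + 0*-7063 + 0*-55661 + 1*37698 + 1*-31528 + -2*10553 + -2*2891 = 13906
  c_7 = 0*-17312 + -1*5688 + -1*-7063 + 0*-55661 + 0*37698 + 0*-31528 + 1*10553 + -1*2891 = 9037
  c_8 = 0*-17312 + 0*5688 + 0*-7063 + 0*-55661 + -1*37698 + -1*-31528 + 1*10553 + 1*2891 = 7274
p = 11; digits c_i = Σ_j d_{ij}·11^j, 0 ≤ d_{ij} < 11:
  c_1 = 3074 = 5·11^0 + 4·11^1 + 3·11^2 + 2·11^3
  c_2 = 4383 = 5·11^0 + 2·11^1 + 3·11^2 + 3·11^3
  c_3 = 10249 = 8·11^0 + 7·11^1 + 7·11^2 + 7·11^3
  c_4 = 1827 = 1·11^0 + 1·11^1 + 4·11^2 + 1·11^3
  c_5 = 7063 = 1·11^0 + 4·11^1 + 3·11^2 + 5·11^3
  c_6 = 13906 = 2·11^0 + 10·11^1 + 4·11^2 + 10·11^3
  c_7 = 9037 = 6·11^0 + 7·11^1 + 8·11^2 + 6·11^3
  c_8 = 7274 = 3·11^0 + 1·11^1 + 5·11^2 + 5·11^3
p-restricted factor λ_0 = (5, 5, 8, 1, 1, 2, 6, 3)
p-restricted factor λ_1 = (4, 2, 7, 1, 4, 10, 7, 1)
p-restricted factor λ_2 = (3, 3, 7, 4, 3, 4, 8, 5)
p-restricted factor λ_3 = (2, 3, 7, 1, 5, 10, 6, 5)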